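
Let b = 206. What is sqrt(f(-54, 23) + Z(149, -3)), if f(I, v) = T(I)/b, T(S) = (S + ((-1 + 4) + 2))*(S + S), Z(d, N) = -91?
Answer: 31*I*sqrt(721)/103 ≈ 8.0815*I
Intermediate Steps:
T(S) = 2*S*(5 + S) (T(S) = (S + (3 + 2))*(2*S) = (S + 5)*(2*S) = (5 + S)*(2*S) = 2*S*(5 + S))
f(I, v) = I*(5 + I)/103 (f(I, v) = (2*I*(5 + I))/206 = (2*I*(5 + I))*(1/206) = I*(5 + I)/103)
sqrt(f(-54, 23) + Z(149, -3)) = sqrt((1/103)*(-54)*(5 - 54) - 91) = sqrt((1/103)*(-54)*(-49) - 91) = sqrt(2646/103 - 91) = sqrt(-6727/103) = 31*I*sqrt(721)/103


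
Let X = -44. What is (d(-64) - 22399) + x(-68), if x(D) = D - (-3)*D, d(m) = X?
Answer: -22715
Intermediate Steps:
d(m) = -44
x(D) = 4*D (x(D) = D + 3*D = 4*D)
(d(-64) - 22399) + x(-68) = (-44 - 22399) + 4*(-68) = -22443 - 272 = -22715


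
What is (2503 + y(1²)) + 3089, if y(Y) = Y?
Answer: 5593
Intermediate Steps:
(2503 + y(1²)) + 3089 = (2503 + 1²) + 3089 = (2503 + 1) + 3089 = 2504 + 3089 = 5593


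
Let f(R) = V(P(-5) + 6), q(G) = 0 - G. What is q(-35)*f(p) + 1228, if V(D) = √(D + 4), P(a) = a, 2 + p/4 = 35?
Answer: 1228 + 35*√5 ≈ 1306.3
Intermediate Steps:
q(G) = -G
p = 132 (p = -8 + 4*35 = -8 + 140 = 132)
V(D) = √(4 + D)
f(R) = √5 (f(R) = √(4 + (-5 + 6)) = √(4 + 1) = √5)
q(-35)*f(p) + 1228 = (-1*(-35))*√5 + 1228 = 35*√5 + 1228 = 1228 + 35*√5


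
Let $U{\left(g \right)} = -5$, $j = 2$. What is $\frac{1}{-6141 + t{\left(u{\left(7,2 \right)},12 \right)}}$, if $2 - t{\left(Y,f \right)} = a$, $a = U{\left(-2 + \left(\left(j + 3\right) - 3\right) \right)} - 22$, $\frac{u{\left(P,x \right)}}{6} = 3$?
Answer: $- \frac{1}{6112} \approx -0.00016361$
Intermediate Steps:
$u{\left(P,x \right)} = 18$ ($u{\left(P,x \right)} = 6 \cdot 3 = 18$)
$a = -27$ ($a = -5 - 22 = -27$)
$t{\left(Y,f \right)} = 29$ ($t{\left(Y,f \right)} = 2 - -27 = 2 + 27 = 29$)
$\frac{1}{-6141 + t{\left(u{\left(7,2 \right)},12 \right)}} = \frac{1}{-6141 + 29} = \frac{1}{-6112} = - \frac{1}{6112}$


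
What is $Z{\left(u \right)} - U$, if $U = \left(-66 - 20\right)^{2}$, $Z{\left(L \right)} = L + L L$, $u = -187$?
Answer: $27386$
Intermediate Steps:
$Z{\left(L \right)} = L + L^{2}$
$U = 7396$ ($U = \left(-86\right)^{2} = 7396$)
$Z{\left(u \right)} - U = - 187 \left(1 - 187\right) - 7396 = \left(-187\right) \left(-186\right) - 7396 = 34782 - 7396 = 27386$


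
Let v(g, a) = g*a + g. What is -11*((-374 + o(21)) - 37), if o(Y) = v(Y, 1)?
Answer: 4059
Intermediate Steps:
v(g, a) = g + a*g (v(g, a) = a*g + g = g + a*g)
o(Y) = 2*Y (o(Y) = Y*(1 + 1) = Y*2 = 2*Y)
-11*((-374 + o(21)) - 37) = -11*((-374 + 2*21) - 37) = -11*((-374 + 42) - 37) = -11*(-332 - 37) = -11*(-369) = 4059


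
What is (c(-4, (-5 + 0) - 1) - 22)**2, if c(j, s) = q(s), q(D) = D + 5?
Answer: 529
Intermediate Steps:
q(D) = 5 + D
c(j, s) = 5 + s
(c(-4, (-5 + 0) - 1) - 22)**2 = ((5 + ((-5 + 0) - 1)) - 22)**2 = ((5 + (-5 - 1)) - 22)**2 = ((5 - 6) - 22)**2 = (-1 - 22)**2 = (-23)**2 = 529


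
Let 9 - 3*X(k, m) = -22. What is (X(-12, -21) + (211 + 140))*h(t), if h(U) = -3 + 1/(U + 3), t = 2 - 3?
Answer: -2710/3 ≈ -903.33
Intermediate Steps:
t = -1
X(k, m) = 31/3 (X(k, m) = 3 - 1/3*(-22) = 3 + 22/3 = 31/3)
h(U) = -3 + 1/(3 + U)
(X(-12, -21) + (211 + 140))*h(t) = (31/3 + (211 + 140))*((-8 - 3*(-1))/(3 - 1)) = (31/3 + 351)*((-8 + 3)/2) = 1084*((1/2)*(-5))/3 = (1084/3)*(-5/2) = -2710/3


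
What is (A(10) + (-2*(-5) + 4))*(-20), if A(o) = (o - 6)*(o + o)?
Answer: -1880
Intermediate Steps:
A(o) = 2*o*(-6 + o) (A(o) = (-6 + o)*(2*o) = 2*o*(-6 + o))
(A(10) + (-2*(-5) + 4))*(-20) = (2*10*(-6 + 10) + (-2*(-5) + 4))*(-20) = (2*10*4 + (10 + 4))*(-20) = (80 + 14)*(-20) = 94*(-20) = -1880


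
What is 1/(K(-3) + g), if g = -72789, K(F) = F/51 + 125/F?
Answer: -51/3714367 ≈ -1.3730e-5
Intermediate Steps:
K(F) = 125/F + F/51 (K(F) = F*(1/51) + 125/F = F/51 + 125/F = 125/F + F/51)
1/(K(-3) + g) = 1/((125/(-3) + (1/51)*(-3)) - 72789) = 1/((125*(-1/3) - 1/17) - 72789) = 1/((-125/3 - 1/17) - 72789) = 1/(-2128/51 - 72789) = 1/(-3714367/51) = -51/3714367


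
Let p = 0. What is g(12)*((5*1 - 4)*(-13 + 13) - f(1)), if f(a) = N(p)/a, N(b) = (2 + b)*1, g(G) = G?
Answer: -24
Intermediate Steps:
N(b) = 2 + b
f(a) = 2/a (f(a) = (2 + 0)/a = 2/a)
g(12)*((5*1 - 4)*(-13 + 13) - f(1)) = 12*((5*1 - 4)*(-13 + 13) - 2/1) = 12*((5 - 4)*0 - 2) = 12*(1*0 - 1*2) = 12*(0 - 2) = 12*(-2) = -24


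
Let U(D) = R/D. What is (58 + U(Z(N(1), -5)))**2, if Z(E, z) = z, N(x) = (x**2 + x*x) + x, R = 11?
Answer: 77841/25 ≈ 3113.6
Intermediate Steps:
N(x) = x + 2*x**2 (N(x) = (x**2 + x**2) + x = 2*x**2 + x = x + 2*x**2)
U(D) = 11/D
(58 + U(Z(N(1), -5)))**2 = (58 + 11/(-5))**2 = (58 + 11*(-1/5))**2 = (58 - 11/5)**2 = (279/5)**2 = 77841/25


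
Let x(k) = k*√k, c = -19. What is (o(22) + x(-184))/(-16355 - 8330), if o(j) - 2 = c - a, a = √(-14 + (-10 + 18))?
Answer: 17/24685 + I*√6/24685 + 368*I*√46/24685 ≈ 0.00068868 + 0.10121*I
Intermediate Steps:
a = I*√6 (a = √(-14 + 8) = √(-6) = I*√6 ≈ 2.4495*I)
o(j) = -17 - I*√6 (o(j) = 2 + (-19 - I*√6) = -17 - I*√6)
x(k) = k^(3/2)
(o(22) + x(-184))/(-16355 - 8330) = ((-17 - I*√6) + (-184)^(3/2))/(-16355 - 8330) = ((-17 - I*√6) - 368*I*√46)/(-24685) = (-17 - I*√6 - 368*I*√46)*(-1/24685) = 17/24685 + I*√6/24685 + 368*I*√46/24685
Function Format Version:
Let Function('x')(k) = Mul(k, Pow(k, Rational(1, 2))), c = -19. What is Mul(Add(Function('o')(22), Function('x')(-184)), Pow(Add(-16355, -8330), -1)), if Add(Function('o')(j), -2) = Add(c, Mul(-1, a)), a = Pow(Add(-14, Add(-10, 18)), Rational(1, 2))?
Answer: Add(Rational(17, 24685), Mul(Rational(1, 24685), I, Pow(6, Rational(1, 2))), Mul(Rational(368, 24685), I, Pow(46, Rational(1, 2)))) ≈ Add(0.00068868, Mul(0.10121, I))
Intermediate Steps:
a = Mul(I, Pow(6, Rational(1, 2))) (a = Pow(Add(-14, 8), Rational(1, 2)) = Pow(-6, Rational(1, 2)) = Mul(I, Pow(6, Rational(1, 2))) ≈ Mul(2.4495, I))
Function('o')(j) = Add(-17, Mul(-1, I, Pow(6, Rational(1, 2)))) (Function('o')(j) = Add(2, Add(-19, Mul(-1, Mul(I, Pow(6, Rational(1, 2)))))) = Add(2, Add(-19, Mul(-1, I, Pow(6, Rational(1, 2))))) = Add(-17, Mul(-1, I, Pow(6, Rational(1, 2)))))
Function('x')(k) = Pow(k, Rational(3, 2))
Mul(Add(Function('o')(22), Function('x')(-184)), Pow(Add(-16355, -8330), -1)) = Mul(Add(Add(-17, Mul(-1, I, Pow(6, Rational(1, 2)))), Pow(-184, Rational(3, 2))), Pow(Add(-16355, -8330), -1)) = Mul(Add(Add(-17, Mul(-1, I, Pow(6, Rational(1, 2)))), Mul(-368, I, Pow(46, Rational(1, 2)))), Pow(-24685, -1)) = Mul(Add(-17, Mul(-1, I, Pow(6, Rational(1, 2))), Mul(-368, I, Pow(46, Rational(1, 2)))), Rational(-1, 24685)) = Add(Rational(17, 24685), Mul(Rational(1, 24685), I, Pow(6, Rational(1, 2))), Mul(Rational(368, 24685), I, Pow(46, Rational(1, 2))))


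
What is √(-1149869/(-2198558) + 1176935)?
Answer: √5688902958141958242/2198558 ≈ 1084.9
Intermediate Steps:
√(-1149869/(-2198558) + 1176935) = √(-1149869*(-1/2198558) + 1176935) = √(1149869/2198558 + 1176935) = √(2587561009599/2198558) = √5688902958141958242/2198558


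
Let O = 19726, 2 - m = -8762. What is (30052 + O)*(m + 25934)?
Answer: 1727197044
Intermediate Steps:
m = 8764 (m = 2 - 1*(-8762) = 2 + 8762 = 8764)
(30052 + O)*(m + 25934) = (30052 + 19726)*(8764 + 25934) = 49778*34698 = 1727197044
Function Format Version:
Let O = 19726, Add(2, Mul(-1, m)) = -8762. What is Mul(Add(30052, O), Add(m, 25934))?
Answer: 1727197044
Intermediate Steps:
m = 8764 (m = Add(2, Mul(-1, -8762)) = Add(2, 8762) = 8764)
Mul(Add(30052, O), Add(m, 25934)) = Mul(Add(30052, 19726), Add(8764, 25934)) = Mul(49778, 34698) = 1727197044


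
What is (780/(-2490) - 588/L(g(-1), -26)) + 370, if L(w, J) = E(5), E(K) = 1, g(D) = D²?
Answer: -18120/83 ≈ -218.31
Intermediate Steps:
L(w, J) = 1
(780/(-2490) - 588/L(g(-1), -26)) + 370 = (780/(-2490) - 588/1) + 370 = (780*(-1/2490) - 588*1) + 370 = (-26/83 - 588) + 370 = -48830/83 + 370 = -18120/83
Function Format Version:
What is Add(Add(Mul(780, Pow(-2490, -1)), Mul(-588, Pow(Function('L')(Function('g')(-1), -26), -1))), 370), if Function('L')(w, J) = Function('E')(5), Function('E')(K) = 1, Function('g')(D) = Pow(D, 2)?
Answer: Rational(-18120, 83) ≈ -218.31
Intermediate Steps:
Function('L')(w, J) = 1
Add(Add(Mul(780, Pow(-2490, -1)), Mul(-588, Pow(Function('L')(Function('g')(-1), -26), -1))), 370) = Add(Add(Mul(780, Pow(-2490, -1)), Mul(-588, Pow(1, -1))), 370) = Add(Add(Mul(780, Rational(-1, 2490)), Mul(-588, 1)), 370) = Add(Add(Rational(-26, 83), -588), 370) = Add(Rational(-48830, 83), 370) = Rational(-18120, 83)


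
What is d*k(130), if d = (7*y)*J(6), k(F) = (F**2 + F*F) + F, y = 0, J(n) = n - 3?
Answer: 0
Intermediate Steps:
J(n) = -3 + n
k(F) = F + 2*F**2 (k(F) = (F**2 + F**2) + F = 2*F**2 + F = F + 2*F**2)
d = 0 (d = (7*0)*(-3 + 6) = 0*3 = 0)
d*k(130) = 0*(130*(1 + 2*130)) = 0*(130*(1 + 260)) = 0*(130*261) = 0*33930 = 0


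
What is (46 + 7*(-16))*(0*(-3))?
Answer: 0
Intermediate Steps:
(46 + 7*(-16))*(0*(-3)) = (46 - 112)*0 = -66*0 = 0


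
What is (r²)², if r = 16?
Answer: 65536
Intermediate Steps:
(r²)² = (16²)² = 256² = 65536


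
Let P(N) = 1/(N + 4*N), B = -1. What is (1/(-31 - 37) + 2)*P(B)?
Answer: -27/68 ≈ -0.39706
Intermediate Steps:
P(N) = 1/(5*N)
(1/(-31 - 37) + 2)*P(B) = (1/(-31 - 37) + 2)*((⅕)/(-1)) = (1/(-68) + 2)*((⅕)*(-1)) = (-1/68 + 2)*(-⅕) = (135/68)*(-⅕) = -27/68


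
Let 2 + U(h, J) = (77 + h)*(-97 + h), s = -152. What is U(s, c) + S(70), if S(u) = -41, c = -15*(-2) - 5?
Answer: 18632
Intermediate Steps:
c = 25 (c = -5*(-6) - 5 = 30 - 5 = 25)
U(h, J) = -2 + (-97 + h)*(77 + h) (U(h, J) = -2 + (77 + h)*(-97 + h) = -2 + (-97 + h)*(77 + h))
U(s, c) + S(70) = (-7471 + (-152)² - 20*(-152)) - 41 = (-7471 + 23104 + 3040) - 41 = 18673 - 41 = 18632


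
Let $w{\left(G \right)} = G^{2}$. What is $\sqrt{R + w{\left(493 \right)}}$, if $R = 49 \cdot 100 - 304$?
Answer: $\sqrt{247645} \approx 497.64$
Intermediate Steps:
$R = 4596$ ($R = 4900 - 304 = 4596$)
$\sqrt{R + w{\left(493 \right)}} = \sqrt{4596 + 493^{2}} = \sqrt{4596 + 243049} = \sqrt{247645}$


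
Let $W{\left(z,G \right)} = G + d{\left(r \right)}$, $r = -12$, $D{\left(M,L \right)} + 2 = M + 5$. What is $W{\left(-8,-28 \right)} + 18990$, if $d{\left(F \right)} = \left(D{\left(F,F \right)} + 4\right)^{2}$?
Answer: $18987$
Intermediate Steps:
$D{\left(M,L \right)} = 3 + M$ ($D{\left(M,L \right)} = -2 + \left(M + 5\right) = -2 + \left(5 + M\right) = 3 + M$)
$d{\left(F \right)} = \left(7 + F\right)^{2}$ ($d{\left(F \right)} = \left(\left(3 + F\right) + 4\right)^{2} = \left(7 + F\right)^{2}$)
$W{\left(z,G \right)} = 25 + G$ ($W{\left(z,G \right)} = G + \left(7 - 12\right)^{2} = G + \left(-5\right)^{2} = G + 25 = 25 + G$)
$W{\left(-8,-28 \right)} + 18990 = \left(25 - 28\right) + 18990 = -3 + 18990 = 18987$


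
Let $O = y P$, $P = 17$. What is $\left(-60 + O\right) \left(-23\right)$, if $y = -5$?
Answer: $3335$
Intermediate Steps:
$O = -85$ ($O = \left(-5\right) 17 = -85$)
$\left(-60 + O\right) \left(-23\right) = \left(-60 - 85\right) \left(-23\right) = \left(-145\right) \left(-23\right) = 3335$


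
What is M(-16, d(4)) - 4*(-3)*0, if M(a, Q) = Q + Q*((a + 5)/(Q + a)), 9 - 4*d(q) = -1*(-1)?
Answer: 25/7 ≈ 3.5714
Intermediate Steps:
d(q) = 2 (d(q) = 9/4 - (-1)*(-1)/4 = 9/4 - 1/4*1 = 9/4 - 1/4 = 2)
M(a, Q) = Q + Q*(5 + a)/(Q + a) (M(a, Q) = Q + Q*((5 + a)/(Q + a)) = Q + Q*(5 + a)/(Q + a))
M(-16, d(4)) - 4*(-3)*0 = 2*(5 + 2 + 2*(-16))/(2 - 16) - 4*(-3)*0 = 2*(5 + 2 - 32)/(-14) - (-12)*0 = 2*(-1/14)*(-25) - 1*0 = 25/7 + 0 = 25/7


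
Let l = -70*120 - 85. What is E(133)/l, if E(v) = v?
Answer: -133/8485 ≈ -0.015675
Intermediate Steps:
l = -8485 (l = -8400 - 85 = -8485)
E(133)/l = 133/(-8485) = 133*(-1/8485) = -133/8485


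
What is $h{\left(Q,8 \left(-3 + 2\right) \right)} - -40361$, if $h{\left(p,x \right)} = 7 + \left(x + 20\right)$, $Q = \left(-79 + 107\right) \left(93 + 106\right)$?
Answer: $40380$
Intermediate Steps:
$Q = 5572$ ($Q = 28 \cdot 199 = 5572$)
$h{\left(p,x \right)} = 27 + x$ ($h{\left(p,x \right)} = 7 + \left(20 + x\right) = 27 + x$)
$h{\left(Q,8 \left(-3 + 2\right) \right)} - -40361 = \left(27 + 8 \left(-3 + 2\right)\right) - -40361 = \left(27 + 8 \left(-1\right)\right) + 40361 = \left(27 - 8\right) + 40361 = 19 + 40361 = 40380$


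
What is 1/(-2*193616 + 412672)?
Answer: 1/25440 ≈ 3.9308e-5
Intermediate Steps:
1/(-2*193616 + 412672) = 1/(-387232 + 412672) = 1/25440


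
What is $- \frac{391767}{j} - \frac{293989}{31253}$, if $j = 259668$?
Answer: $- \frac{29527809901}{2705134668} \approx -10.915$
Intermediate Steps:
$- \frac{391767}{j} - \frac{293989}{31253} = - \frac{391767}{259668} - \frac{293989}{31253} = \left(-391767\right) \frac{1}{259668} - \frac{293989}{31253} = - \frac{130589}{86556} - \frac{293989}{31253} = - \frac{29527809901}{2705134668}$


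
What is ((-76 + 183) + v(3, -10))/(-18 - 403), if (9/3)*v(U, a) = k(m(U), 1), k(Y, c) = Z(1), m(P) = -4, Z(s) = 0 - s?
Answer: -320/1263 ≈ -0.25337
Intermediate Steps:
Z(s) = -s
k(Y, c) = -1 (k(Y, c) = -1*1 = -1)
v(U, a) = -⅓ (v(U, a) = (⅓)*(-1) = -⅓)
((-76 + 183) + v(3, -10))/(-18 - 403) = ((-76 + 183) - ⅓)/(-18 - 403) = (107 - ⅓)/(-421) = (320/3)*(-1/421) = -320/1263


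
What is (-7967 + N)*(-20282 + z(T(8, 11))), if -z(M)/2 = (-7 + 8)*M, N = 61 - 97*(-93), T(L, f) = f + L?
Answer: -22656800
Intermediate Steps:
T(L, f) = L + f
N = 9082 (N = 61 + 9021 = 9082)
z(M) = -2*M (z(M) = -2*(-7 + 8)*M = -2*M)
(-7967 + N)*(-20282 + z(T(8, 11))) = (-7967 + 9082)*(-20282 - 2*(8 + 11)) = 1115*(-20282 - 2*19) = 1115*(-20282 - 38) = 1115*(-20320) = -22656800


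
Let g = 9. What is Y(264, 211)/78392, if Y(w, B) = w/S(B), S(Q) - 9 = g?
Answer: 11/58794 ≈ 0.00018709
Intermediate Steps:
S(Q) = 18 (S(Q) = 9 + 9 = 18)
Y(w, B) = w/18
Y(264, 211)/78392 = ((1/18)*264)/78392 = (44/3)*(1/78392) = 11/58794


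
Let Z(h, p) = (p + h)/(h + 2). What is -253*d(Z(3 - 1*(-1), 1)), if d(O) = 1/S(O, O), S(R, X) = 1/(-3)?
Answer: 759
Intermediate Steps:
Z(h, p) = (h + p)/(2 + h)
S(R, X) = -⅓
d(O) = -3 (d(O) = 1/(-⅓) = 1*(-3) = -3)
-253*d(Z(3 - 1*(-1), 1)) = -253*(-3) = 759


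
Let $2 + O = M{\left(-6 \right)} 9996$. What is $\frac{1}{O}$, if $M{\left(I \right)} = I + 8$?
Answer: $\frac{1}{19990} \approx 5.0025 \cdot 10^{-5}$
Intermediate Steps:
$M{\left(I \right)} = 8 + I$
$O = 19990$ ($O = -2 + \left(8 - 6\right) 9996 = -2 + 2 \cdot 9996 = -2 + 19992 = 19990$)
$\frac{1}{O} = \frac{1}{19990}$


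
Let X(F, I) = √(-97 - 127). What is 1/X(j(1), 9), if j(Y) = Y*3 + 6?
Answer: -I*√14/56 ≈ -0.066815*I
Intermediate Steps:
j(Y) = 6 + 3*Y (j(Y) = 3*Y + 6 = 6 + 3*Y)
X(F, I) = 4*I*√14 (X(F, I) = √(-224) = 4*I*√14)
1/X(j(1), 9) = 1/(4*I*√14) = -I*√14/56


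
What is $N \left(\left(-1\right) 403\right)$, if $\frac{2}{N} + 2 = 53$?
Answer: $- \frac{806}{51} \approx -15.804$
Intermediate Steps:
$N = \frac{2}{51}$ ($N = \frac{2}{-2 + 53} = \frac{2}{51} \approx 0.039216$)
$N \left(\left(-1\right) 403\right) = \frac{2 \left(\left(-1\right) 403\right)}{51} = \frac{2}{51} \left(-403\right) = - \frac{806}{51}$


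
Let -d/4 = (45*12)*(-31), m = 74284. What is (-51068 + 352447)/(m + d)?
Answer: 301379/141244 ≈ 2.1337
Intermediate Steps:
d = 66960 (d = -4*45*12*(-31) = -2160*(-31) = -4*(-16740) = 66960)
(-51068 + 352447)/(m + d) = (-51068 + 352447)/(74284 + 66960) = 301379/141244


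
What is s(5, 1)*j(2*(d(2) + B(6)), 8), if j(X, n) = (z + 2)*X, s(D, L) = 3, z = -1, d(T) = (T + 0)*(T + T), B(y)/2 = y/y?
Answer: 60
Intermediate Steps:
B(y) = 2 (B(y) = 2*(y/y) = 2*1 = 2)
d(T) = 2*T² (d(T) = T*(2*T) = 2*T²)
j(X, n) = X (j(X, n) = (-1 + 2)*X = 1*X = X)
s(5, 1)*j(2*(d(2) + B(6)), 8) = 3*(2*(2*2² + 2)) = 3*(2*(2*4 + 2)) = 3*(2*(8 + 2)) = 3*(2*10) = 3*20 = 60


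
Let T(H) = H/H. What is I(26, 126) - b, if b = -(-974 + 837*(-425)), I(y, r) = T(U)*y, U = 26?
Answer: -356673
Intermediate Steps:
T(H) = 1
I(y, r) = y (I(y, r) = 1*y = y)
b = 356699 (b = -(-974 - 355725) = -1*(-356699) = 356699)
I(26, 126) - b = 26 - 1*356699 = 26 - 356699 = -356673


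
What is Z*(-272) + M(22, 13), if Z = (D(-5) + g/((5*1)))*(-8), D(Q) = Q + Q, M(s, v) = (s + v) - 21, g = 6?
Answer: -95674/5 ≈ -19135.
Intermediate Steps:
M(s, v) = -21 + s + v
D(Q) = 2*Q
Z = 352/5 (Z = (2*(-5) + 6/((5*1)))*(-8) = (-10 + 6/5)*(-8) = -44/5*(-8) = 352/5 ≈ 70.400)
Z*(-272) + M(22, 13) = (352/5)*(-272) + (-21 + 22 + 13) = -95744/5 + 14 = -95674/5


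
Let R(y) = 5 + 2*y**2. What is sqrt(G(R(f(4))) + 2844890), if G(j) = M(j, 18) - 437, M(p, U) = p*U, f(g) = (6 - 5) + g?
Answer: sqrt(2845443) ≈ 1686.8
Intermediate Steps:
f(g) = 1 + g
M(p, U) = U*p
G(j) = -437 + 18*j (G(j) = 18*j - 437 = -437 + 18*j)
sqrt(G(R(f(4))) + 2844890) = sqrt((-437 + 18*(5 + 2*(1 + 4)**2)) + 2844890) = sqrt((-437 + 18*(5 + 2*5**2)) + 2844890) = sqrt((-437 + 18*(5 + 2*25)) + 2844890) = sqrt((-437 + 18*(5 + 50)) + 2844890) = sqrt((-437 + 18*55) + 2844890) = sqrt((-437 + 990) + 2844890) = sqrt(553 + 2844890) = sqrt(2845443)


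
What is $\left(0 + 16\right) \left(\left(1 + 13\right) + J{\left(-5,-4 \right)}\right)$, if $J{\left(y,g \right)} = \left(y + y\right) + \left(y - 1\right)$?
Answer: $-32$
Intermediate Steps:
$J{\left(y,g \right)} = -1 + 3 y$ ($J{\left(y,g \right)} = 2 y + \left(-1 + y\right) = -1 + 3 y$)
$\left(0 + 16\right) \left(\left(1 + 13\right) + J{\left(-5,-4 \right)}\right) = \left(0 + 16\right) \left(\left(1 + 13\right) + \left(-1 + 3 \left(-5\right)\right)\right) = 16 \left(14 - 16\right) = 16 \left(-2\right) = -32$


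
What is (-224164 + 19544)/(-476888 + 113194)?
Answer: 102310/181847 ≈ 0.56262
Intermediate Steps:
(-224164 + 19544)/(-476888 + 113194) = -204620/(-363694) = -204620*(-1/363694) = 102310/181847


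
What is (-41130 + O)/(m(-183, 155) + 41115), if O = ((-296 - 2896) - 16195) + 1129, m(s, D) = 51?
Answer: -9898/6861 ≈ -1.4426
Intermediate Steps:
O = -18258 (O = (-3192 - 16195) + 1129 = -19387 + 1129 = -18258)
(-41130 + O)/(m(-183, 155) + 41115) = (-41130 - 18258)/(51 + 41115) = -59388/41166 = -59388*1/41166 = -9898/6861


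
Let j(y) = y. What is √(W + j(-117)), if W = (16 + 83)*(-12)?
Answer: 3*I*√145 ≈ 36.125*I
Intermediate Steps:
W = -1188 (W = 99*(-12) = -1188)
√(W + j(-117)) = √(-1188 - 117) = √(-1305) = 3*I*√145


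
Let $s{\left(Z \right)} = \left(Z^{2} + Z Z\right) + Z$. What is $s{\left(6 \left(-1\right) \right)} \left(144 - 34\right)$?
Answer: $7260$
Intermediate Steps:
$s{\left(Z \right)} = Z + 2 Z^{2}$ ($s{\left(Z \right)} = \left(Z^{2} + Z^{2}\right) + Z = 2 Z^{2} + Z = Z + 2 Z^{2}$)
$s{\left(6 \left(-1\right) \right)} \left(144 - 34\right) = 6 \left(-1\right) \left(1 + 2 \cdot 6 \left(-1\right)\right) \left(144 - 34\right) = - 6 \left(1 + 2 \left(-6\right)\right) 110 = - 6 \left(1 - 12\right) 110 = \left(-6\right) \left(-11\right) 110 = 66 \cdot 110 = 7260$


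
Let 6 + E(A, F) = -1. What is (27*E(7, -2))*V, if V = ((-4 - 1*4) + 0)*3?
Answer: 4536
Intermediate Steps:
E(A, F) = -7 (E(A, F) = -6 - 1 = -7)
V = -24 (V = ((-4 - 4) + 0)*3 = (-8 + 0)*3 = -8*3 = -24)
(27*E(7, -2))*V = (27*(-7))*(-24) = -189*(-24) = 4536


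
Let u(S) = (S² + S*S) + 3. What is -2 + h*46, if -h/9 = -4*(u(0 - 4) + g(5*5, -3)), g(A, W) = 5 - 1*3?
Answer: 61270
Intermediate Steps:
u(S) = 3 + 2*S² (u(S) = (S² + S²) + 3 = 2*S² + 3 = 3 + 2*S²)
g(A, W) = 2 (g(A, W) = 5 - 3 = 2)
h = 1332 (h = -(-36)*((3 + 2*(0 - 4)²) + 2) = -(-36)*((3 + 2*(-4)²) + 2) = -(-36)*((3 + 2*16) + 2) = -(-36)*((3 + 32) + 2) = -(-36)*(35 + 2) = -(-36)*37 = -9*(-148) = 1332)
-2 + h*46 = -2 + 1332*46 = -2 + 61272 = 61270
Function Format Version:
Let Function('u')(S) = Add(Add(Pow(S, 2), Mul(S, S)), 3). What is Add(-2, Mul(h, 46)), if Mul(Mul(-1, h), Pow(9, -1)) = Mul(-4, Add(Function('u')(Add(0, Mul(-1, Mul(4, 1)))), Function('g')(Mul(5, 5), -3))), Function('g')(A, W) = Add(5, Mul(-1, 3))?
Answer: 61270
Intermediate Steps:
Function('u')(S) = Add(3, Mul(2, Pow(S, 2))) (Function('u')(S) = Add(Add(Pow(S, 2), Pow(S, 2)), 3) = Add(Mul(2, Pow(S, 2)), 3) = Add(3, Mul(2, Pow(S, 2))))
Function('g')(A, W) = 2 (Function('g')(A, W) = Add(5, -3) = 2)
h = 1332 (h = Mul(-9, Mul(-4, Add(Add(3, Mul(2, Pow(Add(0, Mul(-1, Mul(4, 1))), 2))), 2))) = Mul(-9, Mul(-4, Add(Add(3, Mul(2, Pow(Add(0, Mul(-1, 4)), 2))), 2))) = Mul(-9, Mul(-4, Add(Add(3, Mul(2, Pow(Add(0, -4), 2))), 2))) = Mul(-9, Mul(-4, Add(Add(3, Mul(2, Pow(-4, 2))), 2))) = Mul(-9, Mul(-4, Add(Add(3, Mul(2, 16)), 2))) = Mul(-9, Mul(-4, Add(Add(3, 32), 2))) = Mul(-9, Mul(-4, Add(35, 2))) = Mul(-9, Mul(-4, 37)) = Mul(-9, -148) = 1332)
Add(-2, Mul(h, 46)) = Add(-2, Mul(1332, 46)) = Add(-2, 61272) = 61270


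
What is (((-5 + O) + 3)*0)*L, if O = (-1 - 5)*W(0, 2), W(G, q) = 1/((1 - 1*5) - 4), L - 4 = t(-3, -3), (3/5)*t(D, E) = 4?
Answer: 0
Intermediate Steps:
t(D, E) = 20/3 (t(D, E) = (5/3)*4 = 20/3)
L = 32/3 (L = 4 + 20/3 = 32/3 ≈ 10.667)
W(G, q) = -1/8 (W(G, q) = 1/((1 - 5) - 4) = 1/(-4 - 4) = 1/(-8) = -1/8)
O = 3/4 (O = (-1 - 5)*(-1/8) = -6*(-1/8) = 3/4 ≈ 0.75000)
(((-5 + O) + 3)*0)*L = (((-5 + 3/4) + 3)*0)*(32/3) = ((-17/4 + 3)*0)*(32/3) = -5/4*0*(32/3) = 0*(32/3) = 0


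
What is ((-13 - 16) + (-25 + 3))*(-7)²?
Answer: -2499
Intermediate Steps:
((-13 - 16) + (-25 + 3))*(-7)² = (-29 - 22)*49 = -51*49 = -2499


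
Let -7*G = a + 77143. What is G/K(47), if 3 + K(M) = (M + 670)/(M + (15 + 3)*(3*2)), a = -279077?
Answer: 15649885/882 ≈ 17744.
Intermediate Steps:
G = 201934/7 (G = -(-279077 + 77143)/7 = -⅐*(-201934) = 201934/7 ≈ 28848.)
K(M) = -3 + (670 + M)/(108 + M) (K(M) = -3 + (M + 670)/(M + (15 + 3)*(3*2)) = -3 + (670 + M)/(M + 18*6) = -3 + (670 + M)/(M + 108) = -3 + (670 + M)/(108 + M))
G/K(47) = 201934/(7*((2*(173 - 1*47)/(108 + 47)))) = 201934/(7*((2*(173 - 47)/155))) = 201934/(7*((2*(1/155)*126))) = 201934/(7*(252/155)) = (201934/7)*(155/252) = 15649885/882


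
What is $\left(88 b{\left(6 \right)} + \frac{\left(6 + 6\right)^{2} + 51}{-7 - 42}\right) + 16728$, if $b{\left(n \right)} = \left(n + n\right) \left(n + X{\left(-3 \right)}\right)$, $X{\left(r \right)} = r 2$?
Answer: $\frac{819477}{49} \approx 16724.0$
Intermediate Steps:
$X{\left(r \right)} = 2 r$
$b{\left(n \right)} = 2 n \left(-6 + n\right)$ ($b{\left(n \right)} = \left(n + n\right) \left(n + 2 \left(-3\right)\right) = 2 n \left(n - 6\right) = 2 n \left(-6 + n\right)$)
$\left(88 b{\left(6 \right)} + \frac{\left(6 + 6\right)^{2} + 51}{-7 - 42}\right) + 16728 = \left(88 \cdot 2 \cdot 6 \left(-6 + 6\right) + \frac{\left(6 + 6\right)^{2} + 51}{-7 - 42}\right) + 16728 = \left(88 \cdot 2 \cdot 6 \cdot 0 + \frac{12^{2} + 51}{-49}\right) + 16728 = \left(88 \cdot 0 + \left(144 + 51\right) \left(- \frac{1}{49}\right)\right) + 16728 = \left(0 + 195 \left(- \frac{1}{49}\right)\right) + 16728 = \left(0 - \frac{195}{49}\right) + 16728 = - \frac{195}{49} + 16728 = \frac{819477}{49}$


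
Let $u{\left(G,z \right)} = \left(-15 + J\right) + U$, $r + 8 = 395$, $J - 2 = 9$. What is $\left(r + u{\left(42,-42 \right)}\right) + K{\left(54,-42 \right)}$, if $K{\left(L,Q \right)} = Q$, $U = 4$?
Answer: $345$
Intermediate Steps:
$J = 11$ ($J = 2 + 9 = 11$)
$r = 387$ ($r = -8 + 395 = 387$)
$u{\left(G,z \right)} = 0$ ($u{\left(G,z \right)} = \left(-15 + 11\right) + 4 = -4 + 4 = 0$)
$\left(r + u{\left(42,-42 \right)}\right) + K{\left(54,-42 \right)} = \left(387 + 0\right) - 42 = 387 - 42 = 345$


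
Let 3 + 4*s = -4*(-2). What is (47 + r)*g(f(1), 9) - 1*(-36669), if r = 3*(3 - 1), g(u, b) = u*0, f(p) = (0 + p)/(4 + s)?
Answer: 36669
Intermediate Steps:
s = 5/4 (s = -3/4 + (-4*(-2))/4 = -3/4 + (1/4)*8 = -3/4 + 2 = 5/4 ≈ 1.2500)
f(p) = 4*p/21 (f(p) = (0 + p)/(4 + 5/4) = p/(21/4) = p*(4/21) = 4*p/21)
g(u, b) = 0
r = 6 (r = 3*2 = 6)
(47 + r)*g(f(1), 9) - 1*(-36669) = (47 + 6)*0 - 1*(-36669) = 53*0 + 36669 = 0 + 36669 = 36669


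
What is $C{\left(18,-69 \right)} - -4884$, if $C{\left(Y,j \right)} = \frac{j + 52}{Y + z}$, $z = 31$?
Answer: $\frac{239299}{49} \approx 4883.7$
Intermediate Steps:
$C{\left(Y,j \right)} = \frac{52 + j}{31 + Y}$ ($C{\left(Y,j \right)} = \frac{j + 52}{Y + 31} = \frac{52 + j}{31 + Y}$)
$C{\left(18,-69 \right)} - -4884 = \frac{52 - 69}{31 + 18} - -4884 = \frac{1}{49} \left(-17\right) + 4884 = - \frac{17}{49} + 4884 = \frac{239299}{49}$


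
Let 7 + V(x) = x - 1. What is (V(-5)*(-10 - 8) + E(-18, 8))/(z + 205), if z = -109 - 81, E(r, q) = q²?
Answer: 298/15 ≈ 19.867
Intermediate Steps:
V(x) = -8 + x (V(x) = -7 + (x - 1) = -7 + (-1 + x) = -8 + x)
z = -190
(V(-5)*(-10 - 8) + E(-18, 8))/(z + 205) = ((-8 - 5)*(-10 - 8) + 8²)/(-190 + 205) = (-13*(-18) + 64)/15 = (234 + 64)*(1/15) = 298*(1/15) = 298/15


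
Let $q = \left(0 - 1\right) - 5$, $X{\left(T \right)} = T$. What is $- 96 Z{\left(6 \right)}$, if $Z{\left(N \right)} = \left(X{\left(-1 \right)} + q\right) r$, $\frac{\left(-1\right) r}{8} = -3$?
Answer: $16128$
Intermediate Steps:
$r = 24$ ($r = \left(-8\right) \left(-3\right) = 24$)
$q = -6$ ($q = -1 - 5 = -6$)
$Z{\left(N \right)} = -168$ ($Z{\left(N \right)} = \left(-1 - 6\right) 24 = \left(-7\right) 24 = -168$)
$- 96 Z{\left(6 \right)} = \left(-96\right) \left(-168\right) = 16128$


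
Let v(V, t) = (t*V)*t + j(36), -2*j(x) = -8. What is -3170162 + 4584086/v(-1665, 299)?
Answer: -471887054085168/148852661 ≈ -3.1702e+6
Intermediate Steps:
j(x) = 4 (j(x) = -½*(-8) = 4)
v(V, t) = 4 + V*t² (v(V, t) = (t*V)*t + 4 = (V*t)*t + 4 = V*t² + 4 = 4 + V*t²)
-3170162 + 4584086/v(-1665, 299) = -3170162 + 4584086/(4 - 1665*299²) = -3170162 + 4584086/(4 - 1665*89401) = -3170162 + 4584086/(4 - 148852665) = -3170162 + 4584086/(-148852661) = -3170162 + 4584086*(-1/148852661) = -3170162 - 4584086/148852661 = -471887054085168/148852661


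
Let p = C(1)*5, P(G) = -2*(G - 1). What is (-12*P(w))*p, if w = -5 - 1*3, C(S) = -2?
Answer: 2160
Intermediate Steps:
w = -8 (w = -5 - 3 = -8)
P(G) = 2 - 2*G (P(G) = -2*(-1 + G) = 2 - 2*G)
p = -10 (p = -2*5 = -10)
(-12*P(w))*p = -12*(2 - 2*(-8))*(-10) = -12*(2 + 16)*(-10) = -12*18*(-10) = -216*(-10) = 2160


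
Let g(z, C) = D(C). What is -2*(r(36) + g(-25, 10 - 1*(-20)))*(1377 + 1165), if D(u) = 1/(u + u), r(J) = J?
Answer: -2746631/15 ≈ -1.8311e+5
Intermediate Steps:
D(u) = 1/(2*u)
g(z, C) = 1/(2*C)
-2*(r(36) + g(-25, 10 - 1*(-20)))*(1377 + 1165) = -2*(36 + 1/(2*(10 - 1*(-20))))*(1377 + 1165) = -2*(36 + 1/(2*(10 + 20)))*2542 = -2*(36 + (1/2)/30)*2542 = -2*(36 + (1/2)*(1/30))*2542 = -2*(36 + 1/60)*2542 = -2161*2542/30 = -2*2746631/30 = -2746631/15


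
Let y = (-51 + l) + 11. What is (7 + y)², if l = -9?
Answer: 1764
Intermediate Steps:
y = -49 (y = (-51 - 9) + 11 = -60 + 11 = -49)
(7 + y)² = (7 - 49)² = (-42)² = 1764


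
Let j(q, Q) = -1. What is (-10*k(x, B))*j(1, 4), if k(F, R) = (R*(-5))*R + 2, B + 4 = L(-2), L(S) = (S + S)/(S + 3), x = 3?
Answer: -3180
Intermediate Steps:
L(S) = 2*S/(3 + S) (L(S) = (2*S)/(3 + S) = 2*S/(3 + S))
B = -8 (B = -4 + 2*(-2)/(3 - 2) = -4 + 2*(-2)/1 = -4 + 2*(-2)*1 = -4 - 4 = -8)
k(F, R) = 2 - 5*R**2 (k(F, R) = (-5*R)*R + 2 = -5*R**2 + 2 = 2 - 5*R**2)
(-10*k(x, B))*j(1, 4) = -10*(2 - 5*(-8)**2)*(-1) = -10*(2 - 5*64)*(-1) = -10*(2 - 320)*(-1) = -10*(-318)*(-1) = 3180*(-1) = -3180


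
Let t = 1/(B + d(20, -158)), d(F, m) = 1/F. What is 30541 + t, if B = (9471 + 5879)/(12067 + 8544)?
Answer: 10005979771/327611 ≈ 30542.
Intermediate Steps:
B = 15350/20611 ≈ 0.74475
t = 412220/327611 (t = 1/(15350/20611 + 1/20) = 1/(327611/412220) = 412220/327611 ≈ 1.2583)
30541 + t = 30541 + 412220/327611 = 10005979771/327611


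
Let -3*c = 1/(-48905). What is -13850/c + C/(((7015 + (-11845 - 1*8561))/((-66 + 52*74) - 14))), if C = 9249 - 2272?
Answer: -27210575114586/13391 ≈ -2.0320e+9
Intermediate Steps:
c = 1/146715 (c = -⅓/(-48905) = -⅓*(-1/48905) = 1/146715 ≈ 6.8159e-6)
C = 6977
-13850/c + C/(((7015 + (-11845 - 1*8561))/((-66 + 52*74) - 14))) = -13850/1/146715 + 6977/(((7015 + (-11845 - 1*8561))/((-66 + 52*74) - 14))) = -13850*146715 + 6977/(((7015 + (-11845 - 8561))/((-66 + 3848) - 14))) = -2032002750 + 6977/(((7015 - 20406)/(3782 - 14))) = -2032002750 + 6977/((-13391/3768)) = -2032002750 + 6977/((-13391*1/3768)) = -2032002750 + 6977/(-13391/3768) = -2032002750 + 6977*(-3768/13391) = -2032002750 - 26289336/13391 = -27210575114586/13391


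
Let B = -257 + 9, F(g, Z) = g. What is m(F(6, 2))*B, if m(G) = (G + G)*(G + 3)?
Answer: -26784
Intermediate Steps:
B = -248
m(G) = 2*G*(3 + G) (m(G) = (2*G)*(3 + G) = 2*G*(3 + G))
m(F(6, 2))*B = (2*6*(3 + 6))*(-248) = (2*6*9)*(-248) = 108*(-248) = -26784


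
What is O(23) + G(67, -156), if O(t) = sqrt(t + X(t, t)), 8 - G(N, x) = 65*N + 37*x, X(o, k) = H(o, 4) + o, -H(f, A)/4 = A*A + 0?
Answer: 1425 + 3*I*sqrt(2) ≈ 1425.0 + 4.2426*I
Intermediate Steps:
H(f, A) = -4*A**2 (H(f, A) = -4*(A*A + 0) = -4*(A**2 + 0) = -4*A**2)
X(o, k) = -64 + o (X(o, k) = -4*4**2 + o = -4*16 + o = -64 + o)
G(N, x) = 8 - 65*N - 37*x (G(N, x) = 8 - (65*N + 37*x) = 8 - (37*x + 65*N) = 8 + (-65*N - 37*x) = 8 - 65*N - 37*x)
O(t) = sqrt(-64 + 2*t) (O(t) = sqrt(t + (-64 + t)) = sqrt(-64 + 2*t))
O(23) + G(67, -156) = sqrt(-64 + 2*23) + (8 - 65*67 - 37*(-156)) = sqrt(-64 + 46) + (8 - 4355 + 5772) = sqrt(-18) + 1425 = 3*I*sqrt(2) + 1425 = 1425 + 3*I*sqrt(2)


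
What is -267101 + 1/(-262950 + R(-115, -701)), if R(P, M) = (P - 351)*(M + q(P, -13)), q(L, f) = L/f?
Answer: -206927952505/774718 ≈ -2.6710e+5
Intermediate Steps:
R(P, M) = (-351 + P)*(M - P/13) (R(P, M) = (P - 351)*(M + P/(-13)) = (-351 + P)*(M + P*(-1/13)) = (-351 + P)*(M - P/13))
-267101 + 1/(-262950 + R(-115, -701)) = -267101 + 1/(-262950 + (-351*(-701) + 27*(-115) - 1/13*(-115)² - 701*(-115))) = -267101 + 1/(-262950 + (246051 - 3105 - 1/13*13225 + 80615)) = -267101 + 1/(-262950 + (246051 - 3105 - 13225/13 + 80615)) = -267101 + 1/(-262950 + 4193068/13) = -267101 + 1/(774718/13) = -267101 + 13/774718 = -206927952505/774718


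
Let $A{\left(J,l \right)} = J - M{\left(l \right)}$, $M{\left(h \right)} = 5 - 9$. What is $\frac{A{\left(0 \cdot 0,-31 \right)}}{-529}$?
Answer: $- \frac{4}{529} \approx -0.0075614$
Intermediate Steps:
$M{\left(h \right)} = -4$ ($M{\left(h \right)} = 5 - 9 = -4$)
$A{\left(J,l \right)} = 4 + J$ ($A{\left(J,l \right)} = J - -4 = J + 4 = 4 + J$)
$\frac{A{\left(0 \cdot 0,-31 \right)}}{-529} = \frac{4 + 0 \cdot 0}{-529} = \left(4 + 0\right) \left(- \frac{1}{529}\right) = 4 \left(- \frac{1}{529}\right) = - \frac{4}{529}$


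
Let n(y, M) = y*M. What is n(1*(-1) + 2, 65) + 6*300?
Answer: 1865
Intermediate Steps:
n(y, M) = M*y
n(1*(-1) + 2, 65) + 6*300 = 65*(1*(-1) + 2) + 6*300 = 65*(-1 + 2) + 1800 = 65*1 + 1800 = 65 + 1800 = 1865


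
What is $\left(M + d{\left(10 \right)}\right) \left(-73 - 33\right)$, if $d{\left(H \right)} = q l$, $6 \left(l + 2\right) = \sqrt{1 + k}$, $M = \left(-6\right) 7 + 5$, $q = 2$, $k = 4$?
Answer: $4346 - \frac{106 \sqrt{5}}{3} \approx 4267.0$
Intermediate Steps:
$M = -37$ ($M = -42 + 5 = -37$)
$l = -2 + \frac{\sqrt{5}}{6}$ ($l = -2 + \frac{\sqrt{1 + 4}}{6} = -2 + \frac{\sqrt{5}}{6} \approx -1.6273$)
$d{\left(H \right)} = -4 + \frac{\sqrt{5}}{3}$ ($d{\left(H \right)} = 2 \left(-2 + \frac{\sqrt{5}}{6}\right) = -4 + \frac{\sqrt{5}}{3}$)
$\left(M + d{\left(10 \right)}\right) \left(-73 - 33\right) = \left(-37 - \left(4 - \frac{\sqrt{5}}{3}\right)\right) \left(-73 - 33\right) = \left(-41 + \frac{\sqrt{5}}{3}\right) \left(-73 - 33\right) = \left(-41 + \frac{\sqrt{5}}{3}\right) \left(-106\right) = 4346 - \frac{106 \sqrt{5}}{3}$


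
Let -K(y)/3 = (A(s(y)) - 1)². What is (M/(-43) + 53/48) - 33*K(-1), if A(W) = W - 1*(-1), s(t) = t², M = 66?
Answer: 203447/2064 ≈ 98.569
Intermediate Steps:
A(W) = 1 + W (A(W) = W + 1 = 1 + W)
K(y) = -3*y⁴ (K(y) = -3*((1 + y²) - 1)² = -3*y⁴)
(M/(-43) + 53/48) - 33*K(-1) = (66/(-43) + 53/48) - (-99)*(-1)⁴ = (66*(-1/43) + 53*(1/48)) - (-99) = (-66/43 + 53/48) - 33*(-3) = -889/2064 + 99 = 203447/2064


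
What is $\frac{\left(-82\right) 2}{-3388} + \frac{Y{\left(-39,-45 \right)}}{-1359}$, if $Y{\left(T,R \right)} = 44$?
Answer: $\frac{18451}{1151073} \approx 0.016029$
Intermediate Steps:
$\frac{\left(-82\right) 2}{-3388} + \frac{Y{\left(-39,-45 \right)}}{-1359} = \frac{\left(-82\right) 2}{-3388} + \frac{44}{-1359} = \left(-164\right) \left(- \frac{1}{3388}\right) + 44 \left(- \frac{1}{1359}\right) = \frac{41}{847} - \frac{44}{1359} = \frac{18451}{1151073}$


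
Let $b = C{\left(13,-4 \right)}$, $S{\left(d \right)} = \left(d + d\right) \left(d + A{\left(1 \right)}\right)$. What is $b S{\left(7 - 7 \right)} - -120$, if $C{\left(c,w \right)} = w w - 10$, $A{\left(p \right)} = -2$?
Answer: $120$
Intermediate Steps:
$S{\left(d \right)} = 2 d \left(-2 + d\right)$ ($S{\left(d \right)} = \left(d + d\right) \left(d - 2\right) = 2 d \left(-2 + d\right)$)
$C{\left(c,w \right)} = -10 + w^{2}$ ($C{\left(c,w \right)} = w^{2} - 10 = -10 + w^{2}$)
$b = 6$ ($b = -10 + \left(-4\right)^{2} = -10 + 16 = 6$)
$b S{\left(7 - 7 \right)} - -120 = 6 \cdot 2 \left(7 - 7\right) \left(-2 + \left(7 - 7\right)\right) - -120 = 6 \cdot 2 \left(7 - 7\right) \left(-2 + \left(7 - 7\right)\right) + 120 = 6 \cdot 2 \cdot 0 \left(-2 + 0\right) + 120 = 6 \cdot 2 \cdot 0 \left(-2\right) + 120 = 6 \cdot 0 + 120 = 0 + 120 = 120$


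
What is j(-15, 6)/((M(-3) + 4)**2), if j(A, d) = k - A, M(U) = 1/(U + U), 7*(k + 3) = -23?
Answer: 2196/3703 ≈ 0.59303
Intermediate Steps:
k = -44/7 (k = -3 + (1/7)*(-23) = -3 - 23/7 = -44/7 ≈ -6.2857)
M(U) = 1/(2*U)
j(A, d) = -44/7 - A
j(-15, 6)/((M(-3) + 4)**2) = (-44/7 - 1*(-15))/(((1/2)/(-3) + 4)**2) = (-44/7 + 15)/(((1/2)*(-1/3) + 4)**2) = 61/(7*((-1/6 + 4)**2)) = 61/(7*((23/6)**2)) = 61/(7*(529/36)) = (61/7)*(36/529) = 2196/3703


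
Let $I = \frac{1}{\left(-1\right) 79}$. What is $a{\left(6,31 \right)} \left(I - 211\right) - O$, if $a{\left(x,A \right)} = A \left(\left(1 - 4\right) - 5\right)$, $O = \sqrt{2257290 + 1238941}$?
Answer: $\frac{4134160}{79} - \sqrt{3496231} \approx 50461.0$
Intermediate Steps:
$I = - \frac{1}{79}$ ($I = \frac{1}{-79} = - \frac{1}{79} \approx -0.012658$)
$O = \sqrt{3496231} \approx 1869.8$
$a{\left(x,A \right)} = - 8 A$ ($a{\left(x,A \right)} = A \left(-3 - 5\right) = A \left(-8\right) = - 8 A$)
$a{\left(6,31 \right)} \left(I - 211\right) - O = \left(-8\right) 31 \left(- \frac{1}{79} - 211\right) - \sqrt{3496231} = \left(-248\right) \left(- \frac{16670}{79}\right) - \sqrt{3496231} = \frac{4134160}{79} - \sqrt{3496231}$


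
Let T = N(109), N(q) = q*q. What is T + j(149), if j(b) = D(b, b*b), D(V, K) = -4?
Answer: 11877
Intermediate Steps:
j(b) = -4
N(q) = q**2
T = 11881 (T = 109**2 = 11881)
T + j(149) = 11881 - 4 = 11877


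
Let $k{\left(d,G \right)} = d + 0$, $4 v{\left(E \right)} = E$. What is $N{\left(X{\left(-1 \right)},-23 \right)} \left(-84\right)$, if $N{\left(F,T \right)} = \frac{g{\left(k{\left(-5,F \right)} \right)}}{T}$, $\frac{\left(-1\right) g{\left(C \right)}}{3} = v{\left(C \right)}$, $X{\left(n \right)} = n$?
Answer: $\frac{315}{23} \approx 13.696$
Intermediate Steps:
$v{\left(E \right)} = \frac{E}{4}$
$k{\left(d,G \right)} = d$
$g{\left(C \right)} = - \frac{3 C}{4}$ ($g{\left(C \right)} = - 3 \frac{C}{4} = - \frac{3 C}{4}$)
$N{\left(F,T \right)} = \frac{15}{4 T}$ ($N{\left(F,T \right)} = \frac{\left(- \frac{3}{4}\right) \left(-5\right)}{T} = \frac{15}{4 T}$)
$N{\left(X{\left(-1 \right)},-23 \right)} \left(-84\right) = \frac{15}{4 \left(-23\right)} \left(-84\right) = \frac{15}{4} \left(- \frac{1}{23}\right) \left(-84\right) = \left(- \frac{15}{92}\right) \left(-84\right) = \frac{315}{23}$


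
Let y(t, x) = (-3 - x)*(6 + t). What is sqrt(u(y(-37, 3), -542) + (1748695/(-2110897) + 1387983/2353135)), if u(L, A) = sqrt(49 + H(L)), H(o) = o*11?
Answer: sqrt(-5886292780110272085805030 + 24673330281452547410289025*sqrt(2095))/4967225612095 ≈ 6.7478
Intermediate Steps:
H(o) = 11*o
u(L, A) = sqrt(49 + 11*L)
sqrt(u(y(-37, 3), -542) + (1748695/(-2110897) + 1387983/2353135)) = sqrt(sqrt(49 + 11*(-18 - 6*3 - 3*(-37) - 1*(-37)*3)) + (1748695/(-2110897) + 1387983/2353135)) = sqrt(sqrt(49 + 11*(-18 - 18 + 111 + 111)) + (1748695*(-1/2110897) + 1387983*(1/2353135))) = sqrt(sqrt(49 + 11*186) + (-1748695/2110897 + 1387983/2353135)) = sqrt(sqrt(49 + 2046) - 1185026258074/4967225612095) = sqrt(sqrt(2095) - 1185026258074/4967225612095) = sqrt(-1185026258074/4967225612095 + sqrt(2095))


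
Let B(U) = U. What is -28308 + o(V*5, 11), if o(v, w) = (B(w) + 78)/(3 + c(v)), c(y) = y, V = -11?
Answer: -1472105/52 ≈ -28310.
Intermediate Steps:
o(v, w) = (78 + w)/(3 + v) (o(v, w) = (w + 78)/(3 + v) = (78 + w)/(3 + v))
-28308 + o(V*5, 11) = -28308 + (78 + 11)/(3 - 11*5) = -28308 + 89/(3 - 55) = -28308 + 89/(-52) = -28308 - 1/52*89 = -28308 - 89/52 = -1472105/52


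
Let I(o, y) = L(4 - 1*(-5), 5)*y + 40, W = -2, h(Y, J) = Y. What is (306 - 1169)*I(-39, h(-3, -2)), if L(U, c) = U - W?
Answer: -6041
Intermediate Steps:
L(U, c) = 2 + U (L(U, c) = U - 1*(-2) = U + 2 = 2 + U)
I(o, y) = 40 + 11*y (I(o, y) = (2 + (4 - 1*(-5)))*y + 40 = (2 + (4 + 5))*y + 40 = (2 + 9)*y + 40 = 11*y + 40 = 40 + 11*y)
(306 - 1169)*I(-39, h(-3, -2)) = (306 - 1169)*(40 + 11*(-3)) = -863*(40 - 33) = -863*7 = -6041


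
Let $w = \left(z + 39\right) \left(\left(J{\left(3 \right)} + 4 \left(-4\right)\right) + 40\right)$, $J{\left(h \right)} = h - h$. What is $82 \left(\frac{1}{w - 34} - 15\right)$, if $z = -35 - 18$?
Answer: $- \frac{227591}{185} \approx -1230.2$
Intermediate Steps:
$J{\left(h \right)} = 0$
$z = -53$ ($z = -35 - 18 = -53$)
$w = -336$ ($w = \left(-53 + 39\right) \left(\left(0 + 4 \left(-4\right)\right) + 40\right) = - 14 \left(\left(0 - 16\right) + 40\right) = - 14 \left(-16 + 40\right) = \left(-14\right) 24 = -336$)
$82 \left(\frac{1}{w - 34} - 15\right) = 82 \left(\frac{1}{-336 - 34} - 15\right) = 82 \left(\frac{1}{-370} - 15\right) = 82 \left(- \frac{1}{370} - 15\right) = 82 \left(- \frac{5551}{370}\right) = - \frac{227591}{185}$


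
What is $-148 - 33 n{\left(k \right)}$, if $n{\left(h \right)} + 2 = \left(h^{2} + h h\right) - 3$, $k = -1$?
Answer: $-49$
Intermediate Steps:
$n{\left(h \right)} = -5 + 2 h^{2}$ ($n{\left(h \right)} = -2 - \left(3 - h^{2} - h h\right) = -2 + \left(\left(h^{2} + h^{2}\right) - 3\right) = -2 + \left(2 h^{2} - 3\right) = -2 + \left(-3 + 2 h^{2}\right) = -5 + 2 h^{2}$)
$-148 - 33 n{\left(k \right)} = -148 - 33 \left(-5 + 2 \left(-1\right)^{2}\right) = -148 - 33 \left(-5 + 2 \cdot 1\right) = -148 - 33 \left(-5 + 2\right) = -148 - -99 = -148 + 99 = -49$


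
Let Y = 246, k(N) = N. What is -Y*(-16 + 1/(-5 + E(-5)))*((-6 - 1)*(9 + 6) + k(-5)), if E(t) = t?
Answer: -435666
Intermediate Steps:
-Y*(-16 + 1/(-5 + E(-5)))*((-6 - 1)*(9 + 6) + k(-5)) = -246*(-16 + 1/(-5 - 5))*((-6 - 1)*(9 + 6) - 5) = -246*(-16 + 1/(-10))*(-7*15 - 5) = -246*(-16 - ⅒)*(-105 - 5) = -246*(-161/10*(-110)) = -246*1771 = -1*435666 = -435666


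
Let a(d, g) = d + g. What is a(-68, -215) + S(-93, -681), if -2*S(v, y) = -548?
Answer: -9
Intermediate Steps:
S(v, y) = 274 (S(v, y) = -1/2*(-548) = 274)
a(-68, -215) + S(-93, -681) = (-68 - 215) + 274 = -283 + 274 = -9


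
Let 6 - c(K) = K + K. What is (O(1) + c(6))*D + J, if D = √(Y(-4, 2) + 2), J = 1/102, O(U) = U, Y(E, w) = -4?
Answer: 1/102 - 5*I*√2 ≈ 0.0098039 - 7.0711*I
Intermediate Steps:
c(K) = 6 - 2*K (c(K) = 6 - (K + K) = 6 - 2*K)
J = 1/102 ≈ 0.0098039
D = I*√2 (D = √(-4 + 2) = √(-2) = I*√2 ≈ 1.4142*I)
(O(1) + c(6))*D + J = (1 + (6 - 2*6))*(I*√2) + 1/102 = (1 + (6 - 12))*(I*√2) + 1/102 = (1 - 6)*(I*√2) + 1/102 = -5*I*√2 + 1/102 = 1/102 - 5*I*√2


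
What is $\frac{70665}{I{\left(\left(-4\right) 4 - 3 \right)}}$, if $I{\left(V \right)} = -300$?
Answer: $- \frac{4711}{20} \approx -235.55$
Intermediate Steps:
$\frac{70665}{I{\left(\left(-4\right) 4 - 3 \right)}} = \frac{70665}{-300} = 70665 \left(- \frac{1}{300}\right) = - \frac{4711}{20}$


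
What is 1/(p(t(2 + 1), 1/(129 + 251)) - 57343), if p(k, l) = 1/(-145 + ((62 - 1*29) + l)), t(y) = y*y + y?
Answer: -42559/2440461117 ≈ -1.7439e-5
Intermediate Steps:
t(y) = y + y**2 (t(y) = y**2 + y = y + y**2)
p(k, l) = 1/(-112 + l) (p(k, l) = 1/(-145 + ((62 - 29) + l)) = 1/(-145 + (33 + l)) = 1/(-112 + l))
1/(p(t(2 + 1), 1/(129 + 251)) - 57343) = 1/(1/(-112 + 1/(129 + 251)) - 57343) = 1/(1/(-112 + 1/380) - 57343) = 1/(1/(-42559/380) - 57343) = 1/(-380/42559 - 57343) = 1/(-2440461117/42559) = -42559/2440461117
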